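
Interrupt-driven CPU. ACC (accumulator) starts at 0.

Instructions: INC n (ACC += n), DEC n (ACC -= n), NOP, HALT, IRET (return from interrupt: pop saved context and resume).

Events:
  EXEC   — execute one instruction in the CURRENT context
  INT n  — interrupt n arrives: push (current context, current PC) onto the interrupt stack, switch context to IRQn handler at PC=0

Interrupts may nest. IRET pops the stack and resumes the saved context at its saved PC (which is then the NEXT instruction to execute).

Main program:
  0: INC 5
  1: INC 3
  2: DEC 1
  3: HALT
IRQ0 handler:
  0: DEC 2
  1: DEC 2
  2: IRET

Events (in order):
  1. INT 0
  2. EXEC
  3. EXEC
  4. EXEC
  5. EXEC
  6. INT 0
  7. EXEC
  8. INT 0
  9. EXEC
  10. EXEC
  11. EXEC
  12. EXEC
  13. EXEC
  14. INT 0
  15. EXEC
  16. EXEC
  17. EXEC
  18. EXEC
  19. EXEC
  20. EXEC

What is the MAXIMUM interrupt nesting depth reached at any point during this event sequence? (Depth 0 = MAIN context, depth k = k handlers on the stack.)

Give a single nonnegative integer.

Event 1 (INT 0): INT 0 arrives: push (MAIN, PC=0), enter IRQ0 at PC=0 (depth now 1) [depth=1]
Event 2 (EXEC): [IRQ0] PC=0: DEC 2 -> ACC=-2 [depth=1]
Event 3 (EXEC): [IRQ0] PC=1: DEC 2 -> ACC=-4 [depth=1]
Event 4 (EXEC): [IRQ0] PC=2: IRET -> resume MAIN at PC=0 (depth now 0) [depth=0]
Event 5 (EXEC): [MAIN] PC=0: INC 5 -> ACC=1 [depth=0]
Event 6 (INT 0): INT 0 arrives: push (MAIN, PC=1), enter IRQ0 at PC=0 (depth now 1) [depth=1]
Event 7 (EXEC): [IRQ0] PC=0: DEC 2 -> ACC=-1 [depth=1]
Event 8 (INT 0): INT 0 arrives: push (IRQ0, PC=1), enter IRQ0 at PC=0 (depth now 2) [depth=2]
Event 9 (EXEC): [IRQ0] PC=0: DEC 2 -> ACC=-3 [depth=2]
Event 10 (EXEC): [IRQ0] PC=1: DEC 2 -> ACC=-5 [depth=2]
Event 11 (EXEC): [IRQ0] PC=2: IRET -> resume IRQ0 at PC=1 (depth now 1) [depth=1]
Event 12 (EXEC): [IRQ0] PC=1: DEC 2 -> ACC=-7 [depth=1]
Event 13 (EXEC): [IRQ0] PC=2: IRET -> resume MAIN at PC=1 (depth now 0) [depth=0]
Event 14 (INT 0): INT 0 arrives: push (MAIN, PC=1), enter IRQ0 at PC=0 (depth now 1) [depth=1]
Event 15 (EXEC): [IRQ0] PC=0: DEC 2 -> ACC=-9 [depth=1]
Event 16 (EXEC): [IRQ0] PC=1: DEC 2 -> ACC=-11 [depth=1]
Event 17 (EXEC): [IRQ0] PC=2: IRET -> resume MAIN at PC=1 (depth now 0) [depth=0]
Event 18 (EXEC): [MAIN] PC=1: INC 3 -> ACC=-8 [depth=0]
Event 19 (EXEC): [MAIN] PC=2: DEC 1 -> ACC=-9 [depth=0]
Event 20 (EXEC): [MAIN] PC=3: HALT [depth=0]
Max depth observed: 2

Answer: 2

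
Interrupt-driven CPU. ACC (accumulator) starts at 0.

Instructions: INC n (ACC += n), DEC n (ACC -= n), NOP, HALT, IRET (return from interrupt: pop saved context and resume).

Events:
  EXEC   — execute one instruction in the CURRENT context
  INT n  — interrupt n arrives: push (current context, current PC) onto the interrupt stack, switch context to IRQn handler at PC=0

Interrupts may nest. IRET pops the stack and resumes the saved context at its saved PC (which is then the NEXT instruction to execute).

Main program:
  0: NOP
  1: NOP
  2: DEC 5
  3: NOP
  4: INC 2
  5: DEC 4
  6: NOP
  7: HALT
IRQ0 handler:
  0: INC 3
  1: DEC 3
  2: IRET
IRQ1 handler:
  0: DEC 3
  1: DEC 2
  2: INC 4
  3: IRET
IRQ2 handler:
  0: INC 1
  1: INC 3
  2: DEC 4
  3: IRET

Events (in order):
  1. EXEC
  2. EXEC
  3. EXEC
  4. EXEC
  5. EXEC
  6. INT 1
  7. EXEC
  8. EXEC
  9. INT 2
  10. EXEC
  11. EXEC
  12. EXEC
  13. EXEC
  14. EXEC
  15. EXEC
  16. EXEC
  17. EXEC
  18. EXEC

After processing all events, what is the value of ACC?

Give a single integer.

Answer: -8

Derivation:
Event 1 (EXEC): [MAIN] PC=0: NOP
Event 2 (EXEC): [MAIN] PC=1: NOP
Event 3 (EXEC): [MAIN] PC=2: DEC 5 -> ACC=-5
Event 4 (EXEC): [MAIN] PC=3: NOP
Event 5 (EXEC): [MAIN] PC=4: INC 2 -> ACC=-3
Event 6 (INT 1): INT 1 arrives: push (MAIN, PC=5), enter IRQ1 at PC=0 (depth now 1)
Event 7 (EXEC): [IRQ1] PC=0: DEC 3 -> ACC=-6
Event 8 (EXEC): [IRQ1] PC=1: DEC 2 -> ACC=-8
Event 9 (INT 2): INT 2 arrives: push (IRQ1, PC=2), enter IRQ2 at PC=0 (depth now 2)
Event 10 (EXEC): [IRQ2] PC=0: INC 1 -> ACC=-7
Event 11 (EXEC): [IRQ2] PC=1: INC 3 -> ACC=-4
Event 12 (EXEC): [IRQ2] PC=2: DEC 4 -> ACC=-8
Event 13 (EXEC): [IRQ2] PC=3: IRET -> resume IRQ1 at PC=2 (depth now 1)
Event 14 (EXEC): [IRQ1] PC=2: INC 4 -> ACC=-4
Event 15 (EXEC): [IRQ1] PC=3: IRET -> resume MAIN at PC=5 (depth now 0)
Event 16 (EXEC): [MAIN] PC=5: DEC 4 -> ACC=-8
Event 17 (EXEC): [MAIN] PC=6: NOP
Event 18 (EXEC): [MAIN] PC=7: HALT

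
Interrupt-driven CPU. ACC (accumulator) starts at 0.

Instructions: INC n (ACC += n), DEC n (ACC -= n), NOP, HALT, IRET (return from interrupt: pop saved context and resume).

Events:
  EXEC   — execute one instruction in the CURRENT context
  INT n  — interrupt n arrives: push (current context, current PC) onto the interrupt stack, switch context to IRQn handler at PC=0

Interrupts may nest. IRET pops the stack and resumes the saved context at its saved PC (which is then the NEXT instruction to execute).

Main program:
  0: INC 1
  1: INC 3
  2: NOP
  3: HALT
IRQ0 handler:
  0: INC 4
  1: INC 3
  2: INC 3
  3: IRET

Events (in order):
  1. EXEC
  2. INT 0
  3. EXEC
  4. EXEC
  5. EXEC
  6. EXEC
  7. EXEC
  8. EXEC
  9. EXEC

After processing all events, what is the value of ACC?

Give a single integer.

Event 1 (EXEC): [MAIN] PC=0: INC 1 -> ACC=1
Event 2 (INT 0): INT 0 arrives: push (MAIN, PC=1), enter IRQ0 at PC=0 (depth now 1)
Event 3 (EXEC): [IRQ0] PC=0: INC 4 -> ACC=5
Event 4 (EXEC): [IRQ0] PC=1: INC 3 -> ACC=8
Event 5 (EXEC): [IRQ0] PC=2: INC 3 -> ACC=11
Event 6 (EXEC): [IRQ0] PC=3: IRET -> resume MAIN at PC=1 (depth now 0)
Event 7 (EXEC): [MAIN] PC=1: INC 3 -> ACC=14
Event 8 (EXEC): [MAIN] PC=2: NOP
Event 9 (EXEC): [MAIN] PC=3: HALT

Answer: 14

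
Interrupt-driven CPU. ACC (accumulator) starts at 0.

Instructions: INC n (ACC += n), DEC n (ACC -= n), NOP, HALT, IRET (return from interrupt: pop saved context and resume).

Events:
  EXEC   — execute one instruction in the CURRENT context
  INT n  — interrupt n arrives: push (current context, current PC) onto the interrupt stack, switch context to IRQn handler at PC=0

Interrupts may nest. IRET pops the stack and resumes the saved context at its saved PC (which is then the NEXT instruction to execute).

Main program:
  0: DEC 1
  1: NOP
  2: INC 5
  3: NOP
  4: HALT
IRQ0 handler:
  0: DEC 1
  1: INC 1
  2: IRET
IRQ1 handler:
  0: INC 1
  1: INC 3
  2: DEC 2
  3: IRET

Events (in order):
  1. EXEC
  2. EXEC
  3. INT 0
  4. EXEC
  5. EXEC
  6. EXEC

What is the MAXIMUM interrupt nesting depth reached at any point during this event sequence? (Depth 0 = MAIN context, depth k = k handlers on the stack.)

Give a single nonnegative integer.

Event 1 (EXEC): [MAIN] PC=0: DEC 1 -> ACC=-1 [depth=0]
Event 2 (EXEC): [MAIN] PC=1: NOP [depth=0]
Event 3 (INT 0): INT 0 arrives: push (MAIN, PC=2), enter IRQ0 at PC=0 (depth now 1) [depth=1]
Event 4 (EXEC): [IRQ0] PC=0: DEC 1 -> ACC=-2 [depth=1]
Event 5 (EXEC): [IRQ0] PC=1: INC 1 -> ACC=-1 [depth=1]
Event 6 (EXEC): [IRQ0] PC=2: IRET -> resume MAIN at PC=2 (depth now 0) [depth=0]
Max depth observed: 1

Answer: 1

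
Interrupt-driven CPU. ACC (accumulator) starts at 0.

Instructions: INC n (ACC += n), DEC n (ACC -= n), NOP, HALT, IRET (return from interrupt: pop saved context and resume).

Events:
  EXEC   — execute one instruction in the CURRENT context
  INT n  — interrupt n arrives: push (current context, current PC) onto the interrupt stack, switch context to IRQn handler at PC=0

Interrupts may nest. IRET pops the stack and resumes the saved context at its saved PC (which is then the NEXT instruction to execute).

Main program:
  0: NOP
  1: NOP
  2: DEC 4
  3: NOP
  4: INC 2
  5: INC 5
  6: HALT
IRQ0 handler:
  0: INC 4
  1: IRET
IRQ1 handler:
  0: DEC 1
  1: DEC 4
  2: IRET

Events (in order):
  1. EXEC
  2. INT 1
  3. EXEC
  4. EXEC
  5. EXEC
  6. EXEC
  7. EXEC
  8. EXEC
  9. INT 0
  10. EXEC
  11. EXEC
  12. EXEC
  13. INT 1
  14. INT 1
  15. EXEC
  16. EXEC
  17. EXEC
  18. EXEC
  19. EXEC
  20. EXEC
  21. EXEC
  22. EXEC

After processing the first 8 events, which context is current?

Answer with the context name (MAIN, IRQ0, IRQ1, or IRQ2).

Answer: MAIN

Derivation:
Event 1 (EXEC): [MAIN] PC=0: NOP
Event 2 (INT 1): INT 1 arrives: push (MAIN, PC=1), enter IRQ1 at PC=0 (depth now 1)
Event 3 (EXEC): [IRQ1] PC=0: DEC 1 -> ACC=-1
Event 4 (EXEC): [IRQ1] PC=1: DEC 4 -> ACC=-5
Event 5 (EXEC): [IRQ1] PC=2: IRET -> resume MAIN at PC=1 (depth now 0)
Event 6 (EXEC): [MAIN] PC=1: NOP
Event 7 (EXEC): [MAIN] PC=2: DEC 4 -> ACC=-9
Event 8 (EXEC): [MAIN] PC=3: NOP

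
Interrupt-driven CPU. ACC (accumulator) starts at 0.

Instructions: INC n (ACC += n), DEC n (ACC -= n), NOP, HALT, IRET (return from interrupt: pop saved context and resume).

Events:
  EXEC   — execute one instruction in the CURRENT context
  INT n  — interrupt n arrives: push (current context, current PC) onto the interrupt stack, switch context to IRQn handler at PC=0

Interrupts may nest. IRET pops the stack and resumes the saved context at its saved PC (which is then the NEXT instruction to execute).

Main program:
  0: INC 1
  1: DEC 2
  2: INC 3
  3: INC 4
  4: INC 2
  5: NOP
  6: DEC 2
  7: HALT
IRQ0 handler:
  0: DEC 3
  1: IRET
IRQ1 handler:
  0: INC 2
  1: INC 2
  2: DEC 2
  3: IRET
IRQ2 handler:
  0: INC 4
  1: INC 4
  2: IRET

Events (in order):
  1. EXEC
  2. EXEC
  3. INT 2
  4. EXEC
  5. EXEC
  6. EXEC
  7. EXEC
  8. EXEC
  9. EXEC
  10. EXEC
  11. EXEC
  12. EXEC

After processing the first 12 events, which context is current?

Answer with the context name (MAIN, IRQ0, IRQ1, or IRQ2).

Event 1 (EXEC): [MAIN] PC=0: INC 1 -> ACC=1
Event 2 (EXEC): [MAIN] PC=1: DEC 2 -> ACC=-1
Event 3 (INT 2): INT 2 arrives: push (MAIN, PC=2), enter IRQ2 at PC=0 (depth now 1)
Event 4 (EXEC): [IRQ2] PC=0: INC 4 -> ACC=3
Event 5 (EXEC): [IRQ2] PC=1: INC 4 -> ACC=7
Event 6 (EXEC): [IRQ2] PC=2: IRET -> resume MAIN at PC=2 (depth now 0)
Event 7 (EXEC): [MAIN] PC=2: INC 3 -> ACC=10
Event 8 (EXEC): [MAIN] PC=3: INC 4 -> ACC=14
Event 9 (EXEC): [MAIN] PC=4: INC 2 -> ACC=16
Event 10 (EXEC): [MAIN] PC=5: NOP
Event 11 (EXEC): [MAIN] PC=6: DEC 2 -> ACC=14
Event 12 (EXEC): [MAIN] PC=7: HALT

Answer: MAIN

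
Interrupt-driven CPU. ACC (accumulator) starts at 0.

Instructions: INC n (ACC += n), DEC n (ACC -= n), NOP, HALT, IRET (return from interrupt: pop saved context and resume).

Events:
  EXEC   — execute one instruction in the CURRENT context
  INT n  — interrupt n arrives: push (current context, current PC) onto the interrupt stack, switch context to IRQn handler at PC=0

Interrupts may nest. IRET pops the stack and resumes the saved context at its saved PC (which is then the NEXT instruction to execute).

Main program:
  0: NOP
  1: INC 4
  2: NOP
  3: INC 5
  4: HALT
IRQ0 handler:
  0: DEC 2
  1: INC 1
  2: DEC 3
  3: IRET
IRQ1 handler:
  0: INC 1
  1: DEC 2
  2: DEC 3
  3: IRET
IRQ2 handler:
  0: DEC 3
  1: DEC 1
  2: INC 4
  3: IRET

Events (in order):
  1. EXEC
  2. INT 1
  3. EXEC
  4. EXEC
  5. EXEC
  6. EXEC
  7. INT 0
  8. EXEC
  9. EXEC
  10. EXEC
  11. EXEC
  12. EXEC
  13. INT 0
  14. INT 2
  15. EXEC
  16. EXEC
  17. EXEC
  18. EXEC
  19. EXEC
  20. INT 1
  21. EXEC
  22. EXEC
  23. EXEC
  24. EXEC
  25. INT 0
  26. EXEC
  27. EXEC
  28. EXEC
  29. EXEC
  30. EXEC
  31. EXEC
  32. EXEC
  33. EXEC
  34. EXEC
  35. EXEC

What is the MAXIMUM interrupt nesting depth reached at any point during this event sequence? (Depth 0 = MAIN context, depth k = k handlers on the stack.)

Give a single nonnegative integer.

Answer: 2

Derivation:
Event 1 (EXEC): [MAIN] PC=0: NOP [depth=0]
Event 2 (INT 1): INT 1 arrives: push (MAIN, PC=1), enter IRQ1 at PC=0 (depth now 1) [depth=1]
Event 3 (EXEC): [IRQ1] PC=0: INC 1 -> ACC=1 [depth=1]
Event 4 (EXEC): [IRQ1] PC=1: DEC 2 -> ACC=-1 [depth=1]
Event 5 (EXEC): [IRQ1] PC=2: DEC 3 -> ACC=-4 [depth=1]
Event 6 (EXEC): [IRQ1] PC=3: IRET -> resume MAIN at PC=1 (depth now 0) [depth=0]
Event 7 (INT 0): INT 0 arrives: push (MAIN, PC=1), enter IRQ0 at PC=0 (depth now 1) [depth=1]
Event 8 (EXEC): [IRQ0] PC=0: DEC 2 -> ACC=-6 [depth=1]
Event 9 (EXEC): [IRQ0] PC=1: INC 1 -> ACC=-5 [depth=1]
Event 10 (EXEC): [IRQ0] PC=2: DEC 3 -> ACC=-8 [depth=1]
Event 11 (EXEC): [IRQ0] PC=3: IRET -> resume MAIN at PC=1 (depth now 0) [depth=0]
Event 12 (EXEC): [MAIN] PC=1: INC 4 -> ACC=-4 [depth=0]
Event 13 (INT 0): INT 0 arrives: push (MAIN, PC=2), enter IRQ0 at PC=0 (depth now 1) [depth=1]
Event 14 (INT 2): INT 2 arrives: push (IRQ0, PC=0), enter IRQ2 at PC=0 (depth now 2) [depth=2]
Event 15 (EXEC): [IRQ2] PC=0: DEC 3 -> ACC=-7 [depth=2]
Event 16 (EXEC): [IRQ2] PC=1: DEC 1 -> ACC=-8 [depth=2]
Event 17 (EXEC): [IRQ2] PC=2: INC 4 -> ACC=-4 [depth=2]
Event 18 (EXEC): [IRQ2] PC=3: IRET -> resume IRQ0 at PC=0 (depth now 1) [depth=1]
Event 19 (EXEC): [IRQ0] PC=0: DEC 2 -> ACC=-6 [depth=1]
Event 20 (INT 1): INT 1 arrives: push (IRQ0, PC=1), enter IRQ1 at PC=0 (depth now 2) [depth=2]
Event 21 (EXEC): [IRQ1] PC=0: INC 1 -> ACC=-5 [depth=2]
Event 22 (EXEC): [IRQ1] PC=1: DEC 2 -> ACC=-7 [depth=2]
Event 23 (EXEC): [IRQ1] PC=2: DEC 3 -> ACC=-10 [depth=2]
Event 24 (EXEC): [IRQ1] PC=3: IRET -> resume IRQ0 at PC=1 (depth now 1) [depth=1]
Event 25 (INT 0): INT 0 arrives: push (IRQ0, PC=1), enter IRQ0 at PC=0 (depth now 2) [depth=2]
Event 26 (EXEC): [IRQ0] PC=0: DEC 2 -> ACC=-12 [depth=2]
Event 27 (EXEC): [IRQ0] PC=1: INC 1 -> ACC=-11 [depth=2]
Event 28 (EXEC): [IRQ0] PC=2: DEC 3 -> ACC=-14 [depth=2]
Event 29 (EXEC): [IRQ0] PC=3: IRET -> resume IRQ0 at PC=1 (depth now 1) [depth=1]
Event 30 (EXEC): [IRQ0] PC=1: INC 1 -> ACC=-13 [depth=1]
Event 31 (EXEC): [IRQ0] PC=2: DEC 3 -> ACC=-16 [depth=1]
Event 32 (EXEC): [IRQ0] PC=3: IRET -> resume MAIN at PC=2 (depth now 0) [depth=0]
Event 33 (EXEC): [MAIN] PC=2: NOP [depth=0]
Event 34 (EXEC): [MAIN] PC=3: INC 5 -> ACC=-11 [depth=0]
Event 35 (EXEC): [MAIN] PC=4: HALT [depth=0]
Max depth observed: 2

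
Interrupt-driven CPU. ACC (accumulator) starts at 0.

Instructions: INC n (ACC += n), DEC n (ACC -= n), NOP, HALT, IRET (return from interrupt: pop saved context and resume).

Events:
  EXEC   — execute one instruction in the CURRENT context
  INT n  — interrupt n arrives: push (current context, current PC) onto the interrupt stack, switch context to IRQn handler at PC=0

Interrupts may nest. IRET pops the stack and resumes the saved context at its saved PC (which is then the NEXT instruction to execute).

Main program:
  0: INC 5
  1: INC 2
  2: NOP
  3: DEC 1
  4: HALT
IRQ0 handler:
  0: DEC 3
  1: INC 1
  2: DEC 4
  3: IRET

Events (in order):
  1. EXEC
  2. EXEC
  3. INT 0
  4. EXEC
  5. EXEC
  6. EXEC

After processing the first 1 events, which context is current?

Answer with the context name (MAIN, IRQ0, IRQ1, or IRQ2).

Answer: MAIN

Derivation:
Event 1 (EXEC): [MAIN] PC=0: INC 5 -> ACC=5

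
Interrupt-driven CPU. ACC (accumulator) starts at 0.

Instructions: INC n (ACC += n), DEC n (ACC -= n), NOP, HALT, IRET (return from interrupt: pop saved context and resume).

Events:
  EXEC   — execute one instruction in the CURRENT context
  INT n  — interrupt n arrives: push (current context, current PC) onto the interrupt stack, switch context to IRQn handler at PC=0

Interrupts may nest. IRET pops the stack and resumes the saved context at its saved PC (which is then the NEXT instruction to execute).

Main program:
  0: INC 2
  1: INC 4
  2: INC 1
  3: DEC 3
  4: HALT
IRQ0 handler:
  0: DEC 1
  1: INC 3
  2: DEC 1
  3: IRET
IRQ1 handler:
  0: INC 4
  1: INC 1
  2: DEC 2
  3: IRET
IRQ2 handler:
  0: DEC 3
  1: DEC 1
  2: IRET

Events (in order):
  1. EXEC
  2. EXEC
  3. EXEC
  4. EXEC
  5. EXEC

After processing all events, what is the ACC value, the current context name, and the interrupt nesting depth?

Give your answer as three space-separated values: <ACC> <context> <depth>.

Event 1 (EXEC): [MAIN] PC=0: INC 2 -> ACC=2
Event 2 (EXEC): [MAIN] PC=1: INC 4 -> ACC=6
Event 3 (EXEC): [MAIN] PC=2: INC 1 -> ACC=7
Event 4 (EXEC): [MAIN] PC=3: DEC 3 -> ACC=4
Event 5 (EXEC): [MAIN] PC=4: HALT

Answer: 4 MAIN 0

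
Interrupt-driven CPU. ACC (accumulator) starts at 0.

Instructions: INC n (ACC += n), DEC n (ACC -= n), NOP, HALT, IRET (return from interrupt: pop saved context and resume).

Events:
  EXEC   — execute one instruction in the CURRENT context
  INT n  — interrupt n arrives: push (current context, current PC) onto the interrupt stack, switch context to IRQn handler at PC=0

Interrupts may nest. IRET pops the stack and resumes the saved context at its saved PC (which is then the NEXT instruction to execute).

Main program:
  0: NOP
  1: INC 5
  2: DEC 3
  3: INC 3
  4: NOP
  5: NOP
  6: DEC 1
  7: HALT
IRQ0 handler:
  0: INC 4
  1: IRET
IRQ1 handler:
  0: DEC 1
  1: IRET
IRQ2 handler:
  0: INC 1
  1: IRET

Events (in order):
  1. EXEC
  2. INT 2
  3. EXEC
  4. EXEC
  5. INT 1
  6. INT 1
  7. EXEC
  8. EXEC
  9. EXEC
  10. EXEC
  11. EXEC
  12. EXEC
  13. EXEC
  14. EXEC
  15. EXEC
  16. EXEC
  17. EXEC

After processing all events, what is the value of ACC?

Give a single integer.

Answer: 3

Derivation:
Event 1 (EXEC): [MAIN] PC=0: NOP
Event 2 (INT 2): INT 2 arrives: push (MAIN, PC=1), enter IRQ2 at PC=0 (depth now 1)
Event 3 (EXEC): [IRQ2] PC=0: INC 1 -> ACC=1
Event 4 (EXEC): [IRQ2] PC=1: IRET -> resume MAIN at PC=1 (depth now 0)
Event 5 (INT 1): INT 1 arrives: push (MAIN, PC=1), enter IRQ1 at PC=0 (depth now 1)
Event 6 (INT 1): INT 1 arrives: push (IRQ1, PC=0), enter IRQ1 at PC=0 (depth now 2)
Event 7 (EXEC): [IRQ1] PC=0: DEC 1 -> ACC=0
Event 8 (EXEC): [IRQ1] PC=1: IRET -> resume IRQ1 at PC=0 (depth now 1)
Event 9 (EXEC): [IRQ1] PC=0: DEC 1 -> ACC=-1
Event 10 (EXEC): [IRQ1] PC=1: IRET -> resume MAIN at PC=1 (depth now 0)
Event 11 (EXEC): [MAIN] PC=1: INC 5 -> ACC=4
Event 12 (EXEC): [MAIN] PC=2: DEC 3 -> ACC=1
Event 13 (EXEC): [MAIN] PC=3: INC 3 -> ACC=4
Event 14 (EXEC): [MAIN] PC=4: NOP
Event 15 (EXEC): [MAIN] PC=5: NOP
Event 16 (EXEC): [MAIN] PC=6: DEC 1 -> ACC=3
Event 17 (EXEC): [MAIN] PC=7: HALT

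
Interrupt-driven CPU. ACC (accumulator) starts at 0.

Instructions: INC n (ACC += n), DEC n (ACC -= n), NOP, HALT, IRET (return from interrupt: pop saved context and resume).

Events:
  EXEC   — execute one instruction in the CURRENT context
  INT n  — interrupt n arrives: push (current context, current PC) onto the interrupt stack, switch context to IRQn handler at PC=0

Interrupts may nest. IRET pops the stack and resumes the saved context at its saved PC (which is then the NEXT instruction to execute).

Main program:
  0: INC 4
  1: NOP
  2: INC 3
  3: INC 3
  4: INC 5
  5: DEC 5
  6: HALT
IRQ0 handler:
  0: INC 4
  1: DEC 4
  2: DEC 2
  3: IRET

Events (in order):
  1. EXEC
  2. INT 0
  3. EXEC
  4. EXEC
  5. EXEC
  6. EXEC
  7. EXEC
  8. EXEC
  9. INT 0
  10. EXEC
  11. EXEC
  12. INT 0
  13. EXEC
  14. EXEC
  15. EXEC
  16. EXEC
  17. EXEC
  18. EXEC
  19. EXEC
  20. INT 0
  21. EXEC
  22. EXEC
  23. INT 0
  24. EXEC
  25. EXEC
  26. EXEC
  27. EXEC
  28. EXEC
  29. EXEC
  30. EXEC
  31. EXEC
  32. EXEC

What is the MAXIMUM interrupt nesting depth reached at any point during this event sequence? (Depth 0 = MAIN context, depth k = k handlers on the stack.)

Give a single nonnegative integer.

Event 1 (EXEC): [MAIN] PC=0: INC 4 -> ACC=4 [depth=0]
Event 2 (INT 0): INT 0 arrives: push (MAIN, PC=1), enter IRQ0 at PC=0 (depth now 1) [depth=1]
Event 3 (EXEC): [IRQ0] PC=0: INC 4 -> ACC=8 [depth=1]
Event 4 (EXEC): [IRQ0] PC=1: DEC 4 -> ACC=4 [depth=1]
Event 5 (EXEC): [IRQ0] PC=2: DEC 2 -> ACC=2 [depth=1]
Event 6 (EXEC): [IRQ0] PC=3: IRET -> resume MAIN at PC=1 (depth now 0) [depth=0]
Event 7 (EXEC): [MAIN] PC=1: NOP [depth=0]
Event 8 (EXEC): [MAIN] PC=2: INC 3 -> ACC=5 [depth=0]
Event 9 (INT 0): INT 0 arrives: push (MAIN, PC=3), enter IRQ0 at PC=0 (depth now 1) [depth=1]
Event 10 (EXEC): [IRQ0] PC=0: INC 4 -> ACC=9 [depth=1]
Event 11 (EXEC): [IRQ0] PC=1: DEC 4 -> ACC=5 [depth=1]
Event 12 (INT 0): INT 0 arrives: push (IRQ0, PC=2), enter IRQ0 at PC=0 (depth now 2) [depth=2]
Event 13 (EXEC): [IRQ0] PC=0: INC 4 -> ACC=9 [depth=2]
Event 14 (EXEC): [IRQ0] PC=1: DEC 4 -> ACC=5 [depth=2]
Event 15 (EXEC): [IRQ0] PC=2: DEC 2 -> ACC=3 [depth=2]
Event 16 (EXEC): [IRQ0] PC=3: IRET -> resume IRQ0 at PC=2 (depth now 1) [depth=1]
Event 17 (EXEC): [IRQ0] PC=2: DEC 2 -> ACC=1 [depth=1]
Event 18 (EXEC): [IRQ0] PC=3: IRET -> resume MAIN at PC=3 (depth now 0) [depth=0]
Event 19 (EXEC): [MAIN] PC=3: INC 3 -> ACC=4 [depth=0]
Event 20 (INT 0): INT 0 arrives: push (MAIN, PC=4), enter IRQ0 at PC=0 (depth now 1) [depth=1]
Event 21 (EXEC): [IRQ0] PC=0: INC 4 -> ACC=8 [depth=1]
Event 22 (EXEC): [IRQ0] PC=1: DEC 4 -> ACC=4 [depth=1]
Event 23 (INT 0): INT 0 arrives: push (IRQ0, PC=2), enter IRQ0 at PC=0 (depth now 2) [depth=2]
Event 24 (EXEC): [IRQ0] PC=0: INC 4 -> ACC=8 [depth=2]
Event 25 (EXEC): [IRQ0] PC=1: DEC 4 -> ACC=4 [depth=2]
Event 26 (EXEC): [IRQ0] PC=2: DEC 2 -> ACC=2 [depth=2]
Event 27 (EXEC): [IRQ0] PC=3: IRET -> resume IRQ0 at PC=2 (depth now 1) [depth=1]
Event 28 (EXEC): [IRQ0] PC=2: DEC 2 -> ACC=0 [depth=1]
Event 29 (EXEC): [IRQ0] PC=3: IRET -> resume MAIN at PC=4 (depth now 0) [depth=0]
Event 30 (EXEC): [MAIN] PC=4: INC 5 -> ACC=5 [depth=0]
Event 31 (EXEC): [MAIN] PC=5: DEC 5 -> ACC=0 [depth=0]
Event 32 (EXEC): [MAIN] PC=6: HALT [depth=0]
Max depth observed: 2

Answer: 2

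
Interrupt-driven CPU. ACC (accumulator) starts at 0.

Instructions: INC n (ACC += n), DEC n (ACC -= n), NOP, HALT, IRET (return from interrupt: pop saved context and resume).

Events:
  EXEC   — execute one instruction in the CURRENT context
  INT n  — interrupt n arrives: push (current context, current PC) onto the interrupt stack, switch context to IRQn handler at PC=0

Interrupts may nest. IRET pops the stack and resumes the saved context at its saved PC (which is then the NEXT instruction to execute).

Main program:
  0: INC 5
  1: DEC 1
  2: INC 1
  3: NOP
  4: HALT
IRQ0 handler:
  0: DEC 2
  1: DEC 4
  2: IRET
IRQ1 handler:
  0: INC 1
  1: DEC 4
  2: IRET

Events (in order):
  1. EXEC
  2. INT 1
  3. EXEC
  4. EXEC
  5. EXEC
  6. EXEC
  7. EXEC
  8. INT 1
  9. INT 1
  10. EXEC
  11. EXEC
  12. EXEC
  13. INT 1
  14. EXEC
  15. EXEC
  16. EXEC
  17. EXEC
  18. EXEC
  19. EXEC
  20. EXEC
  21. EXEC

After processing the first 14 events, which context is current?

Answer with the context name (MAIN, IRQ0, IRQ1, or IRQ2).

Event 1 (EXEC): [MAIN] PC=0: INC 5 -> ACC=5
Event 2 (INT 1): INT 1 arrives: push (MAIN, PC=1), enter IRQ1 at PC=0 (depth now 1)
Event 3 (EXEC): [IRQ1] PC=0: INC 1 -> ACC=6
Event 4 (EXEC): [IRQ1] PC=1: DEC 4 -> ACC=2
Event 5 (EXEC): [IRQ1] PC=2: IRET -> resume MAIN at PC=1 (depth now 0)
Event 6 (EXEC): [MAIN] PC=1: DEC 1 -> ACC=1
Event 7 (EXEC): [MAIN] PC=2: INC 1 -> ACC=2
Event 8 (INT 1): INT 1 arrives: push (MAIN, PC=3), enter IRQ1 at PC=0 (depth now 1)
Event 9 (INT 1): INT 1 arrives: push (IRQ1, PC=0), enter IRQ1 at PC=0 (depth now 2)
Event 10 (EXEC): [IRQ1] PC=0: INC 1 -> ACC=3
Event 11 (EXEC): [IRQ1] PC=1: DEC 4 -> ACC=-1
Event 12 (EXEC): [IRQ1] PC=2: IRET -> resume IRQ1 at PC=0 (depth now 1)
Event 13 (INT 1): INT 1 arrives: push (IRQ1, PC=0), enter IRQ1 at PC=0 (depth now 2)
Event 14 (EXEC): [IRQ1] PC=0: INC 1 -> ACC=0

Answer: IRQ1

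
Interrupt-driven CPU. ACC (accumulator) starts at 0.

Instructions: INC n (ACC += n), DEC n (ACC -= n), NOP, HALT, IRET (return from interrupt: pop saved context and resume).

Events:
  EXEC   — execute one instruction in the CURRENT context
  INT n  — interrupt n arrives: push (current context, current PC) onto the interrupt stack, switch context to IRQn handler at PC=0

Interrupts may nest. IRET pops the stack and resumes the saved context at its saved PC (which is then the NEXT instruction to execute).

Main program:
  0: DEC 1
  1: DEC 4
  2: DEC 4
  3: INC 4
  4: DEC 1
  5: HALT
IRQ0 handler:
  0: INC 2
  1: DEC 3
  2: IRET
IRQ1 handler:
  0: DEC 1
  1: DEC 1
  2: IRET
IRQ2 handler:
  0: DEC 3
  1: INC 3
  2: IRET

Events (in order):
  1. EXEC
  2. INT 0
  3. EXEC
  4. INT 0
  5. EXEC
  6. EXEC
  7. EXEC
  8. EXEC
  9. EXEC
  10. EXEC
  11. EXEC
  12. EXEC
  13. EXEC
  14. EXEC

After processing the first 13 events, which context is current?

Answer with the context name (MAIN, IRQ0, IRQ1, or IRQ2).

Event 1 (EXEC): [MAIN] PC=0: DEC 1 -> ACC=-1
Event 2 (INT 0): INT 0 arrives: push (MAIN, PC=1), enter IRQ0 at PC=0 (depth now 1)
Event 3 (EXEC): [IRQ0] PC=0: INC 2 -> ACC=1
Event 4 (INT 0): INT 0 arrives: push (IRQ0, PC=1), enter IRQ0 at PC=0 (depth now 2)
Event 5 (EXEC): [IRQ0] PC=0: INC 2 -> ACC=3
Event 6 (EXEC): [IRQ0] PC=1: DEC 3 -> ACC=0
Event 7 (EXEC): [IRQ0] PC=2: IRET -> resume IRQ0 at PC=1 (depth now 1)
Event 8 (EXEC): [IRQ0] PC=1: DEC 3 -> ACC=-3
Event 9 (EXEC): [IRQ0] PC=2: IRET -> resume MAIN at PC=1 (depth now 0)
Event 10 (EXEC): [MAIN] PC=1: DEC 4 -> ACC=-7
Event 11 (EXEC): [MAIN] PC=2: DEC 4 -> ACC=-11
Event 12 (EXEC): [MAIN] PC=3: INC 4 -> ACC=-7
Event 13 (EXEC): [MAIN] PC=4: DEC 1 -> ACC=-8

Answer: MAIN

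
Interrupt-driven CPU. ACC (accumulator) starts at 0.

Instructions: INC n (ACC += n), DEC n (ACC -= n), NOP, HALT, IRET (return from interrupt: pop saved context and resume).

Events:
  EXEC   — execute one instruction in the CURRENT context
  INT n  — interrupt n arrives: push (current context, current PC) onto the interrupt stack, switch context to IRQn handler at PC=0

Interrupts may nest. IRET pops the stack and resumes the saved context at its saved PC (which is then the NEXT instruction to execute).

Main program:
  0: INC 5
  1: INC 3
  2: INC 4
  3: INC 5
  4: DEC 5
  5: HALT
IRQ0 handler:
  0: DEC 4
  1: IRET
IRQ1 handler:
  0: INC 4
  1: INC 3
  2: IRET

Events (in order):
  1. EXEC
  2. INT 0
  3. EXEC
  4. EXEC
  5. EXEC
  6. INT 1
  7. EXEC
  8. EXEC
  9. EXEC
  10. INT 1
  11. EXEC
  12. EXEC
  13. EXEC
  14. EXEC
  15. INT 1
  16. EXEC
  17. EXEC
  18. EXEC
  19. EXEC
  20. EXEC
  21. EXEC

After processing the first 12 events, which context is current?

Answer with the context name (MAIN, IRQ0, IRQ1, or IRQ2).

Event 1 (EXEC): [MAIN] PC=0: INC 5 -> ACC=5
Event 2 (INT 0): INT 0 arrives: push (MAIN, PC=1), enter IRQ0 at PC=0 (depth now 1)
Event 3 (EXEC): [IRQ0] PC=0: DEC 4 -> ACC=1
Event 4 (EXEC): [IRQ0] PC=1: IRET -> resume MAIN at PC=1 (depth now 0)
Event 5 (EXEC): [MAIN] PC=1: INC 3 -> ACC=4
Event 6 (INT 1): INT 1 arrives: push (MAIN, PC=2), enter IRQ1 at PC=0 (depth now 1)
Event 7 (EXEC): [IRQ1] PC=0: INC 4 -> ACC=8
Event 8 (EXEC): [IRQ1] PC=1: INC 3 -> ACC=11
Event 9 (EXEC): [IRQ1] PC=2: IRET -> resume MAIN at PC=2 (depth now 0)
Event 10 (INT 1): INT 1 arrives: push (MAIN, PC=2), enter IRQ1 at PC=0 (depth now 1)
Event 11 (EXEC): [IRQ1] PC=0: INC 4 -> ACC=15
Event 12 (EXEC): [IRQ1] PC=1: INC 3 -> ACC=18

Answer: IRQ1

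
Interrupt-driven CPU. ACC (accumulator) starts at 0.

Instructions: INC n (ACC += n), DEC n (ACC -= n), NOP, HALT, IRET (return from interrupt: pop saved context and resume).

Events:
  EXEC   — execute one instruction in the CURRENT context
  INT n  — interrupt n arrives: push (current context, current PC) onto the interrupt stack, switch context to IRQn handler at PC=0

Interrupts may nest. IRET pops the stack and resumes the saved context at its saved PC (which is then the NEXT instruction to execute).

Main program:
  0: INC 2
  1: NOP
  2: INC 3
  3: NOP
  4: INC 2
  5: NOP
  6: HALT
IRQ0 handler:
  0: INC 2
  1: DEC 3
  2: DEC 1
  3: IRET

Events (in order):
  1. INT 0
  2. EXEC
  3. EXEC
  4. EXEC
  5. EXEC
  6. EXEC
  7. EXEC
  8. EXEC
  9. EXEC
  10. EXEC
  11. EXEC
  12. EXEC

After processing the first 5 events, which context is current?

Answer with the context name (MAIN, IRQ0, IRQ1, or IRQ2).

Event 1 (INT 0): INT 0 arrives: push (MAIN, PC=0), enter IRQ0 at PC=0 (depth now 1)
Event 2 (EXEC): [IRQ0] PC=0: INC 2 -> ACC=2
Event 3 (EXEC): [IRQ0] PC=1: DEC 3 -> ACC=-1
Event 4 (EXEC): [IRQ0] PC=2: DEC 1 -> ACC=-2
Event 5 (EXEC): [IRQ0] PC=3: IRET -> resume MAIN at PC=0 (depth now 0)

Answer: MAIN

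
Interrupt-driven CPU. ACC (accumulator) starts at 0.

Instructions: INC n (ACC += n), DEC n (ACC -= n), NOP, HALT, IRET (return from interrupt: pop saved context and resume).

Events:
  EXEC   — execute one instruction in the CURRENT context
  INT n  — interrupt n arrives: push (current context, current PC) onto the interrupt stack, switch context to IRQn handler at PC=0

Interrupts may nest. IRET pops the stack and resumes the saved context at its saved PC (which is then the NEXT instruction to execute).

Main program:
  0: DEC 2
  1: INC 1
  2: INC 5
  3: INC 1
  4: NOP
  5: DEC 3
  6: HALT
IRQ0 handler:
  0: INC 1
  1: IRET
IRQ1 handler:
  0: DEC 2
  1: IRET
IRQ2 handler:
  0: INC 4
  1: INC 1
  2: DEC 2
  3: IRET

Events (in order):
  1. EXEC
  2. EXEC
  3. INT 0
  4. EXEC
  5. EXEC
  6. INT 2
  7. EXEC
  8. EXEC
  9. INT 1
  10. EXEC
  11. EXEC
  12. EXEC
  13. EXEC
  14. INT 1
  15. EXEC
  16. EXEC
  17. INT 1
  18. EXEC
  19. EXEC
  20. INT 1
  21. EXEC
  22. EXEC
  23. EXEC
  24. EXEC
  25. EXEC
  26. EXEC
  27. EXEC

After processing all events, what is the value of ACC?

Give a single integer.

Answer: -2

Derivation:
Event 1 (EXEC): [MAIN] PC=0: DEC 2 -> ACC=-2
Event 2 (EXEC): [MAIN] PC=1: INC 1 -> ACC=-1
Event 3 (INT 0): INT 0 arrives: push (MAIN, PC=2), enter IRQ0 at PC=0 (depth now 1)
Event 4 (EXEC): [IRQ0] PC=0: INC 1 -> ACC=0
Event 5 (EXEC): [IRQ0] PC=1: IRET -> resume MAIN at PC=2 (depth now 0)
Event 6 (INT 2): INT 2 arrives: push (MAIN, PC=2), enter IRQ2 at PC=0 (depth now 1)
Event 7 (EXEC): [IRQ2] PC=0: INC 4 -> ACC=4
Event 8 (EXEC): [IRQ2] PC=1: INC 1 -> ACC=5
Event 9 (INT 1): INT 1 arrives: push (IRQ2, PC=2), enter IRQ1 at PC=0 (depth now 2)
Event 10 (EXEC): [IRQ1] PC=0: DEC 2 -> ACC=3
Event 11 (EXEC): [IRQ1] PC=1: IRET -> resume IRQ2 at PC=2 (depth now 1)
Event 12 (EXEC): [IRQ2] PC=2: DEC 2 -> ACC=1
Event 13 (EXEC): [IRQ2] PC=3: IRET -> resume MAIN at PC=2 (depth now 0)
Event 14 (INT 1): INT 1 arrives: push (MAIN, PC=2), enter IRQ1 at PC=0 (depth now 1)
Event 15 (EXEC): [IRQ1] PC=0: DEC 2 -> ACC=-1
Event 16 (EXEC): [IRQ1] PC=1: IRET -> resume MAIN at PC=2 (depth now 0)
Event 17 (INT 1): INT 1 arrives: push (MAIN, PC=2), enter IRQ1 at PC=0 (depth now 1)
Event 18 (EXEC): [IRQ1] PC=0: DEC 2 -> ACC=-3
Event 19 (EXEC): [IRQ1] PC=1: IRET -> resume MAIN at PC=2 (depth now 0)
Event 20 (INT 1): INT 1 arrives: push (MAIN, PC=2), enter IRQ1 at PC=0 (depth now 1)
Event 21 (EXEC): [IRQ1] PC=0: DEC 2 -> ACC=-5
Event 22 (EXEC): [IRQ1] PC=1: IRET -> resume MAIN at PC=2 (depth now 0)
Event 23 (EXEC): [MAIN] PC=2: INC 5 -> ACC=0
Event 24 (EXEC): [MAIN] PC=3: INC 1 -> ACC=1
Event 25 (EXEC): [MAIN] PC=4: NOP
Event 26 (EXEC): [MAIN] PC=5: DEC 3 -> ACC=-2
Event 27 (EXEC): [MAIN] PC=6: HALT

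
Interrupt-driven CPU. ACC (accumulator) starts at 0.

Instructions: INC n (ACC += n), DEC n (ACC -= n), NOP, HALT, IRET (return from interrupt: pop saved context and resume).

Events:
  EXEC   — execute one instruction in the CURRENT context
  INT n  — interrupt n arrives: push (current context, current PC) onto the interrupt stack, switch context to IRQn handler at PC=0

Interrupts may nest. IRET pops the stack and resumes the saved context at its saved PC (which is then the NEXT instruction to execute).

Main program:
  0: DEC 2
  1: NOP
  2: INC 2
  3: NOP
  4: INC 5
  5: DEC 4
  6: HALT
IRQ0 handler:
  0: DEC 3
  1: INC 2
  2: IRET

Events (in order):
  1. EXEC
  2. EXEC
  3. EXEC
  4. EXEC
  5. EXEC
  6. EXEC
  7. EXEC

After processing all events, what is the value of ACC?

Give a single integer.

Event 1 (EXEC): [MAIN] PC=0: DEC 2 -> ACC=-2
Event 2 (EXEC): [MAIN] PC=1: NOP
Event 3 (EXEC): [MAIN] PC=2: INC 2 -> ACC=0
Event 4 (EXEC): [MAIN] PC=3: NOP
Event 5 (EXEC): [MAIN] PC=4: INC 5 -> ACC=5
Event 6 (EXEC): [MAIN] PC=5: DEC 4 -> ACC=1
Event 7 (EXEC): [MAIN] PC=6: HALT

Answer: 1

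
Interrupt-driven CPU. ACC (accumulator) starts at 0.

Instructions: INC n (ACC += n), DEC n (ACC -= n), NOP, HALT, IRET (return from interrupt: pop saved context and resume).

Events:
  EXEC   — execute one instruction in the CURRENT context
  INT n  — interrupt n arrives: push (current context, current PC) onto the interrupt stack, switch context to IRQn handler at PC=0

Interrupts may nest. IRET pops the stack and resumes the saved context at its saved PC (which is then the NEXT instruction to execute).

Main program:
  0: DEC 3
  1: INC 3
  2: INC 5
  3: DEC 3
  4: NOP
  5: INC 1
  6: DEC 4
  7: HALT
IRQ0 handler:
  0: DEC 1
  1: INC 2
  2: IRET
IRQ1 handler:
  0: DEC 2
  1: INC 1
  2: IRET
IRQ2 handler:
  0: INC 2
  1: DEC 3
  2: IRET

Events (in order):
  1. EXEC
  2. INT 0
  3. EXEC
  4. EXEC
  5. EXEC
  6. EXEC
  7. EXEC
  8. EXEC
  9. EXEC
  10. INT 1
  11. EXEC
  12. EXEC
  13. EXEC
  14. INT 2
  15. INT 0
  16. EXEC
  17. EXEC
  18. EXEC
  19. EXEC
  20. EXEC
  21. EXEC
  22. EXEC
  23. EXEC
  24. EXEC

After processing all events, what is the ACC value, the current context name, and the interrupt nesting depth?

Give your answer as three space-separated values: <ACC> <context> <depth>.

Event 1 (EXEC): [MAIN] PC=0: DEC 3 -> ACC=-3
Event 2 (INT 0): INT 0 arrives: push (MAIN, PC=1), enter IRQ0 at PC=0 (depth now 1)
Event 3 (EXEC): [IRQ0] PC=0: DEC 1 -> ACC=-4
Event 4 (EXEC): [IRQ0] PC=1: INC 2 -> ACC=-2
Event 5 (EXEC): [IRQ0] PC=2: IRET -> resume MAIN at PC=1 (depth now 0)
Event 6 (EXEC): [MAIN] PC=1: INC 3 -> ACC=1
Event 7 (EXEC): [MAIN] PC=2: INC 5 -> ACC=6
Event 8 (EXEC): [MAIN] PC=3: DEC 3 -> ACC=3
Event 9 (EXEC): [MAIN] PC=4: NOP
Event 10 (INT 1): INT 1 arrives: push (MAIN, PC=5), enter IRQ1 at PC=0 (depth now 1)
Event 11 (EXEC): [IRQ1] PC=0: DEC 2 -> ACC=1
Event 12 (EXEC): [IRQ1] PC=1: INC 1 -> ACC=2
Event 13 (EXEC): [IRQ1] PC=2: IRET -> resume MAIN at PC=5 (depth now 0)
Event 14 (INT 2): INT 2 arrives: push (MAIN, PC=5), enter IRQ2 at PC=0 (depth now 1)
Event 15 (INT 0): INT 0 arrives: push (IRQ2, PC=0), enter IRQ0 at PC=0 (depth now 2)
Event 16 (EXEC): [IRQ0] PC=0: DEC 1 -> ACC=1
Event 17 (EXEC): [IRQ0] PC=1: INC 2 -> ACC=3
Event 18 (EXEC): [IRQ0] PC=2: IRET -> resume IRQ2 at PC=0 (depth now 1)
Event 19 (EXEC): [IRQ2] PC=0: INC 2 -> ACC=5
Event 20 (EXEC): [IRQ2] PC=1: DEC 3 -> ACC=2
Event 21 (EXEC): [IRQ2] PC=2: IRET -> resume MAIN at PC=5 (depth now 0)
Event 22 (EXEC): [MAIN] PC=5: INC 1 -> ACC=3
Event 23 (EXEC): [MAIN] PC=6: DEC 4 -> ACC=-1
Event 24 (EXEC): [MAIN] PC=7: HALT

Answer: -1 MAIN 0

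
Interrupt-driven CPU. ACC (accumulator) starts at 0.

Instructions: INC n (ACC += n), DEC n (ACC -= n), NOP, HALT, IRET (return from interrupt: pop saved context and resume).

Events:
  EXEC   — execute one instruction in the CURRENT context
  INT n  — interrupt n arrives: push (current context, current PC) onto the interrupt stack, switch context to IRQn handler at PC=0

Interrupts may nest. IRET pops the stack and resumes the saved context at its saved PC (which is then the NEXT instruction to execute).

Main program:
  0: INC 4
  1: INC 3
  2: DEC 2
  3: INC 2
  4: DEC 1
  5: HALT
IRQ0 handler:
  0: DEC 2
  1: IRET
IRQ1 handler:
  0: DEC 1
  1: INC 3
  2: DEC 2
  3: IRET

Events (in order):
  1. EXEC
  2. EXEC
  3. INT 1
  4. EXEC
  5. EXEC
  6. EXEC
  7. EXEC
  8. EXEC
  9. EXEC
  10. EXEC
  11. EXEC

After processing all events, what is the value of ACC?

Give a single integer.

Event 1 (EXEC): [MAIN] PC=0: INC 4 -> ACC=4
Event 2 (EXEC): [MAIN] PC=1: INC 3 -> ACC=7
Event 3 (INT 1): INT 1 arrives: push (MAIN, PC=2), enter IRQ1 at PC=0 (depth now 1)
Event 4 (EXEC): [IRQ1] PC=0: DEC 1 -> ACC=6
Event 5 (EXEC): [IRQ1] PC=1: INC 3 -> ACC=9
Event 6 (EXEC): [IRQ1] PC=2: DEC 2 -> ACC=7
Event 7 (EXEC): [IRQ1] PC=3: IRET -> resume MAIN at PC=2 (depth now 0)
Event 8 (EXEC): [MAIN] PC=2: DEC 2 -> ACC=5
Event 9 (EXEC): [MAIN] PC=3: INC 2 -> ACC=7
Event 10 (EXEC): [MAIN] PC=4: DEC 1 -> ACC=6
Event 11 (EXEC): [MAIN] PC=5: HALT

Answer: 6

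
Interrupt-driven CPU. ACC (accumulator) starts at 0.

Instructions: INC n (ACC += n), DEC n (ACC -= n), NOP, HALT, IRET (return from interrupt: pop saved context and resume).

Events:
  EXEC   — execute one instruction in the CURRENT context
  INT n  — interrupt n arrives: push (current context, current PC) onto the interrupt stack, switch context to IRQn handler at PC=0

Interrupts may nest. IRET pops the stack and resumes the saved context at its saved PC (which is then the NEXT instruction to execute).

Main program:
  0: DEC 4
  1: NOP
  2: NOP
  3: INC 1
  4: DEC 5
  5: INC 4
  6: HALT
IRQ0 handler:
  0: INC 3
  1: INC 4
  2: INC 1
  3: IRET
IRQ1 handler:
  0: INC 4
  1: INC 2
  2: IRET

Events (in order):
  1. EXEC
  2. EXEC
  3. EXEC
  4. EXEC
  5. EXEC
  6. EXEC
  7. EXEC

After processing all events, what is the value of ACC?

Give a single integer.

Event 1 (EXEC): [MAIN] PC=0: DEC 4 -> ACC=-4
Event 2 (EXEC): [MAIN] PC=1: NOP
Event 3 (EXEC): [MAIN] PC=2: NOP
Event 4 (EXEC): [MAIN] PC=3: INC 1 -> ACC=-3
Event 5 (EXEC): [MAIN] PC=4: DEC 5 -> ACC=-8
Event 6 (EXEC): [MAIN] PC=5: INC 4 -> ACC=-4
Event 7 (EXEC): [MAIN] PC=6: HALT

Answer: -4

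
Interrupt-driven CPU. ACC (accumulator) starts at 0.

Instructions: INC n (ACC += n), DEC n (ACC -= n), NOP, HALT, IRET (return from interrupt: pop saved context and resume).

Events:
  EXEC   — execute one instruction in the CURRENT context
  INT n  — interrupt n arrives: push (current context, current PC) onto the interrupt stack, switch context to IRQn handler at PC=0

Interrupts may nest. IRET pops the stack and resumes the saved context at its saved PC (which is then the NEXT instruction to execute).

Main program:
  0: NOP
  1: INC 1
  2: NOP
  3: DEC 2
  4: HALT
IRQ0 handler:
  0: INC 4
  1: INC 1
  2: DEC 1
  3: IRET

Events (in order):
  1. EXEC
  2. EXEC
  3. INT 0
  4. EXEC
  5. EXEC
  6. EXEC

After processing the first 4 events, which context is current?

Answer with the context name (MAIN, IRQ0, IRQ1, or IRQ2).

Answer: IRQ0

Derivation:
Event 1 (EXEC): [MAIN] PC=0: NOP
Event 2 (EXEC): [MAIN] PC=1: INC 1 -> ACC=1
Event 3 (INT 0): INT 0 arrives: push (MAIN, PC=2), enter IRQ0 at PC=0 (depth now 1)
Event 4 (EXEC): [IRQ0] PC=0: INC 4 -> ACC=5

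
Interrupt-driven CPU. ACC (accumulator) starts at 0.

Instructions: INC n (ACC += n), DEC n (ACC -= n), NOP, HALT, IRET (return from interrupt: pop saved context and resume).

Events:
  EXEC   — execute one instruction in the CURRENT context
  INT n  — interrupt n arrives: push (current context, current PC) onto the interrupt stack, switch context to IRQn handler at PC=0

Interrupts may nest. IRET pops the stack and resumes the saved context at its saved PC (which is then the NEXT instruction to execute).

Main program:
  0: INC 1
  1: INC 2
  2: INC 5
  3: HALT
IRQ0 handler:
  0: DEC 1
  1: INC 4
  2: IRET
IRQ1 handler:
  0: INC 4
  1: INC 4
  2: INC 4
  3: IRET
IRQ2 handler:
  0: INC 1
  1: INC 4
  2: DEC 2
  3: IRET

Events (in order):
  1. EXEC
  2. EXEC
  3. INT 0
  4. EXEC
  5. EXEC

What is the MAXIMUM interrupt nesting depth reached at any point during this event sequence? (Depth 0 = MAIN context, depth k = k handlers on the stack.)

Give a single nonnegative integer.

Event 1 (EXEC): [MAIN] PC=0: INC 1 -> ACC=1 [depth=0]
Event 2 (EXEC): [MAIN] PC=1: INC 2 -> ACC=3 [depth=0]
Event 3 (INT 0): INT 0 arrives: push (MAIN, PC=2), enter IRQ0 at PC=0 (depth now 1) [depth=1]
Event 4 (EXEC): [IRQ0] PC=0: DEC 1 -> ACC=2 [depth=1]
Event 5 (EXEC): [IRQ0] PC=1: INC 4 -> ACC=6 [depth=1]
Max depth observed: 1

Answer: 1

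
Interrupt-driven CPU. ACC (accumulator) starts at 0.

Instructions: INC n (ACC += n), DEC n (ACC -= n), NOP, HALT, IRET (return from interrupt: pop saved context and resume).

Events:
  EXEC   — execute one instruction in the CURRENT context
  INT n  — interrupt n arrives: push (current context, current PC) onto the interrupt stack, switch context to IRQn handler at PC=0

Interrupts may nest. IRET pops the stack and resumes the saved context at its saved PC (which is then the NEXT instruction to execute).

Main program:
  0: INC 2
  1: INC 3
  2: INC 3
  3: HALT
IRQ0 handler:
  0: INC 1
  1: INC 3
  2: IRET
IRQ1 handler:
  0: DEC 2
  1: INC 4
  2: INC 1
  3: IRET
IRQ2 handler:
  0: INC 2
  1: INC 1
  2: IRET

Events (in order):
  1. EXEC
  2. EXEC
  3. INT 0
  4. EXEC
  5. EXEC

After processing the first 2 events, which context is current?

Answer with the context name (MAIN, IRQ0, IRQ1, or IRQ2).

Event 1 (EXEC): [MAIN] PC=0: INC 2 -> ACC=2
Event 2 (EXEC): [MAIN] PC=1: INC 3 -> ACC=5

Answer: MAIN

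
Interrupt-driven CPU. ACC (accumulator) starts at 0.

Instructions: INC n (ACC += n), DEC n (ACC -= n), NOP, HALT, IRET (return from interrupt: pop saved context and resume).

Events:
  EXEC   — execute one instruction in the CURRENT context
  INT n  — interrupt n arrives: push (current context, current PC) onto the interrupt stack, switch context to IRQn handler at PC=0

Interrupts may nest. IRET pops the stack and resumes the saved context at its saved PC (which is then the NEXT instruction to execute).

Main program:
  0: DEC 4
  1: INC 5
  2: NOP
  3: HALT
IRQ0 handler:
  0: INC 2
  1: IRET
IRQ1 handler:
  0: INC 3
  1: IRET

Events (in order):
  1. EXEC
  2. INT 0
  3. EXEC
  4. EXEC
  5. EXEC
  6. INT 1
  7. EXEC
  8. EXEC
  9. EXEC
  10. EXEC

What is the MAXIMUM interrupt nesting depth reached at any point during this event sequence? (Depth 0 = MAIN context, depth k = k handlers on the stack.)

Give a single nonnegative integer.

Answer: 1

Derivation:
Event 1 (EXEC): [MAIN] PC=0: DEC 4 -> ACC=-4 [depth=0]
Event 2 (INT 0): INT 0 arrives: push (MAIN, PC=1), enter IRQ0 at PC=0 (depth now 1) [depth=1]
Event 3 (EXEC): [IRQ0] PC=0: INC 2 -> ACC=-2 [depth=1]
Event 4 (EXEC): [IRQ0] PC=1: IRET -> resume MAIN at PC=1 (depth now 0) [depth=0]
Event 5 (EXEC): [MAIN] PC=1: INC 5 -> ACC=3 [depth=0]
Event 6 (INT 1): INT 1 arrives: push (MAIN, PC=2), enter IRQ1 at PC=0 (depth now 1) [depth=1]
Event 7 (EXEC): [IRQ1] PC=0: INC 3 -> ACC=6 [depth=1]
Event 8 (EXEC): [IRQ1] PC=1: IRET -> resume MAIN at PC=2 (depth now 0) [depth=0]
Event 9 (EXEC): [MAIN] PC=2: NOP [depth=0]
Event 10 (EXEC): [MAIN] PC=3: HALT [depth=0]
Max depth observed: 1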